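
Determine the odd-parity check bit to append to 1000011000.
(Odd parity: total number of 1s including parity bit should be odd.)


Number of 1s in data: 3
Parity bit: 0

0


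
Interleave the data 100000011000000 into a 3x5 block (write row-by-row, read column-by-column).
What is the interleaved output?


Matrix:
  10000
  00110
  00000
Read columns: 100000010010000

100000010010000


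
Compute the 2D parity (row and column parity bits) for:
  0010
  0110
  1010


Row parities: 100
Column parities: 1110

Row P: 100, Col P: 1110, Corner: 1


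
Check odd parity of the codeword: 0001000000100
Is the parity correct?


Number of 1s: 2

No, parity error (2 ones)


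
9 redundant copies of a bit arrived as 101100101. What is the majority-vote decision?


Ones: 5 out of 9
Threshold: 5

1 (5/9 voted 1)


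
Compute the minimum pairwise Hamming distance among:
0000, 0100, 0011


Comparing all pairs, minimum distance: 1
Can detect 0 errors, correct 0 errors

1


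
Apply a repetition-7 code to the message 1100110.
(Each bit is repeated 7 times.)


Each bit -> 7 copies

1111111111111100000000000000111111111111110000000


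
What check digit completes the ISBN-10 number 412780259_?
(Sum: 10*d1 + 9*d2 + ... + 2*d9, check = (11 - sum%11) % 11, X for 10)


Weighted sum: 203
203 mod 11 = 5

Check digit: 6


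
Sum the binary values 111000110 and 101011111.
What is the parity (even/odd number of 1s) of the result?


111000110 = 454
101011111 = 351
Sum = 805 = 1100100101
1s count = 5

odd parity (5 ones in 1100100101)


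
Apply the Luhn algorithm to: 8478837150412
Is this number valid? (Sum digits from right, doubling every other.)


Luhn sum = 66
66 mod 10 = 6

Invalid (Luhn sum mod 10 = 6)


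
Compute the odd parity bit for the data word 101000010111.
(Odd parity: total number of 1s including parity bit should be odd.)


Number of 1s in data: 6
Parity bit: 1

1


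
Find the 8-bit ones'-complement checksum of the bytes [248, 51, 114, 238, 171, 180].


Sum = 1002 mod 256 = 234
Complement = 21

21


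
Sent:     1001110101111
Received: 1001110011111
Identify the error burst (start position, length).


XOR: 0000000110000

Burst at position 7, length 2


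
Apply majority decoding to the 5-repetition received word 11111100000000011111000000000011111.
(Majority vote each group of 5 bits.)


Groups: 11111, 10000, 00000, 11111, 00000, 00000, 11111
Majority votes: 1001001

1001001


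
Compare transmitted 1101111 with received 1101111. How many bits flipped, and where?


XOR: 0000000

0 errors (received matches sent)


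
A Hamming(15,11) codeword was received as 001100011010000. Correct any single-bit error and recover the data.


Syndrome = 13: error at position 13

Data: 10001010100 (corrected bit 13)


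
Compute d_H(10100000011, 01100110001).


XOR: 11000110010
Count of 1s: 5

5


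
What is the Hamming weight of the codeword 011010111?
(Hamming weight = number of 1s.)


Counting 1s in 011010111

6


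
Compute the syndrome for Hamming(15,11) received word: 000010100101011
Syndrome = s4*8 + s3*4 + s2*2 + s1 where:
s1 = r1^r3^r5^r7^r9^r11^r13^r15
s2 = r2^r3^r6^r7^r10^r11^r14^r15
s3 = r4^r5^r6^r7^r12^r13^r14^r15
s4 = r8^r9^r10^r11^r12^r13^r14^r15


s1=1, s2=0, s3=1, s4=0

Syndrome = 5 (error at position 5)


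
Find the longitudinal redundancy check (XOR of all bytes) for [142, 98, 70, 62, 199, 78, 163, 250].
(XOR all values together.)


XOR chain: 142 ^ 98 ^ 70 ^ 62 ^ 199 ^ 78 ^ 163 ^ 250 = 68

68


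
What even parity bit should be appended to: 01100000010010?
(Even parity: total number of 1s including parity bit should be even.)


Number of 1s in data: 4
Parity bit: 0

0


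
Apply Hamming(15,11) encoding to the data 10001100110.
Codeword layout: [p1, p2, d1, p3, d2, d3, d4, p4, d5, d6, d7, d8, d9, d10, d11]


Parity bits: p1=1, p2=1, p3=0, p4=0

111000001100110


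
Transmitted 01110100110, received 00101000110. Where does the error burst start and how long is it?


XOR: 01011100000

Burst at position 1, length 5


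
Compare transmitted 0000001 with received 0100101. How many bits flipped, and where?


XOR: 0100100

2 error(s) at position(s): 1, 4


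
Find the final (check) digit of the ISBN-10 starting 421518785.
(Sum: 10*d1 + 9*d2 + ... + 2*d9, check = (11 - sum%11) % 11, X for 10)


Weighted sum: 209
209 mod 11 = 0

Check digit: 0


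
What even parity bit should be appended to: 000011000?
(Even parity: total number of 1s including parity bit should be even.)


Number of 1s in data: 2
Parity bit: 0

0


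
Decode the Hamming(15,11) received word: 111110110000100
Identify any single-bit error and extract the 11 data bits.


Syndrome = 3: error at position 3

Data: 01010000100 (corrected bit 3)


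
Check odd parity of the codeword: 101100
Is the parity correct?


Number of 1s: 3

Yes, parity is correct (3 ones)


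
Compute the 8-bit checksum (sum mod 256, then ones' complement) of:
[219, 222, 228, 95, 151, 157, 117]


Sum = 1189 mod 256 = 165
Complement = 90

90


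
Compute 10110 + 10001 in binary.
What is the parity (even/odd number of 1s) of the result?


10110 = 22
10001 = 17
Sum = 39 = 100111
1s count = 4

even parity (4 ones in 100111)


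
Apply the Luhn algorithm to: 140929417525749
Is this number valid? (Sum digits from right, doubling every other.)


Luhn sum = 70
70 mod 10 = 0

Valid (Luhn sum mod 10 = 0)


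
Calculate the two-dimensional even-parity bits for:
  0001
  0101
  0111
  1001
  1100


Row parities: 10100
Column parities: 0110

Row P: 10100, Col P: 0110, Corner: 0


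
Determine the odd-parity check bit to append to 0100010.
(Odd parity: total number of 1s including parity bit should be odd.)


Number of 1s in data: 2
Parity bit: 1

1


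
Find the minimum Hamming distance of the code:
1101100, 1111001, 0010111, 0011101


Comparing all pairs, minimum distance: 2
Can detect 1 errors, correct 0 errors

2


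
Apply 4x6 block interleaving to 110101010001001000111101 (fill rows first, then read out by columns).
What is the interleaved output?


Matrix:
  110101
  010001
  001000
  111101
Read columns: 100111010011100100001101

100111010011100100001101


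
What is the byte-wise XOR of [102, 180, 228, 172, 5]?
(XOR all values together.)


XOR chain: 102 ^ 180 ^ 228 ^ 172 ^ 5 = 159

159


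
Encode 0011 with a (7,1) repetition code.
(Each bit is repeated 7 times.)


Each bit -> 7 copies

0000000000000011111111111111


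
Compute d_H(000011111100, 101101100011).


XOR: 101110011111
Count of 1s: 9

9


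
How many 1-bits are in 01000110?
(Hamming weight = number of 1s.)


Counting 1s in 01000110

3


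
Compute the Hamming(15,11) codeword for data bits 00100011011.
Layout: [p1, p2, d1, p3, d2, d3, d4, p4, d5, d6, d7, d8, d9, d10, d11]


Parity bits: p1=0, p2=0, p3=0, p4=0

000001000011011


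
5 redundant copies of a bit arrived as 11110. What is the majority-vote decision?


Ones: 4 out of 5
Threshold: 3

1 (4/5 voted 1)


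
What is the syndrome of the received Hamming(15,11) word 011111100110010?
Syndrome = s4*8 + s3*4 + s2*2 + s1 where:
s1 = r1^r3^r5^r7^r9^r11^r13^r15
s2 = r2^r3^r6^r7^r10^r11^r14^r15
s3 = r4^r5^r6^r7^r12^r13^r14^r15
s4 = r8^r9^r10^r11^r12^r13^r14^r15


s1=0, s2=1, s3=1, s4=1

Syndrome = 14 (error at position 14)


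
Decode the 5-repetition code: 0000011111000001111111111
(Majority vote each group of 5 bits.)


Groups: 00000, 11111, 00000, 11111, 11111
Majority votes: 01011

01011


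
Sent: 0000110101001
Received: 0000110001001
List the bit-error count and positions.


XOR: 0000000100000

1 error(s) at position(s): 7


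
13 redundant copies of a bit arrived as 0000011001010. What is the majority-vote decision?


Ones: 4 out of 13
Threshold: 7

0 (4/13 voted 1)


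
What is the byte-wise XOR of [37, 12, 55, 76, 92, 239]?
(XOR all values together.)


XOR chain: 37 ^ 12 ^ 55 ^ 76 ^ 92 ^ 239 = 225

225


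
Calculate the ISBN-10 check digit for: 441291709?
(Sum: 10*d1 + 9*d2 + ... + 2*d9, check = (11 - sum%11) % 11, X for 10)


Weighted sum: 203
203 mod 11 = 5

Check digit: 6


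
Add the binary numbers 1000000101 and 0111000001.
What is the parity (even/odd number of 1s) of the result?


1000000101 = 517
0111000001 = 449
Sum = 966 = 1111000110
1s count = 6

even parity (6 ones in 1111000110)


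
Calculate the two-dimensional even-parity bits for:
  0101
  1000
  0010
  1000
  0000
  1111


Row parities: 011100
Column parities: 1000

Row P: 011100, Col P: 1000, Corner: 1


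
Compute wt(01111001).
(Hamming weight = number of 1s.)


Counting 1s in 01111001

5


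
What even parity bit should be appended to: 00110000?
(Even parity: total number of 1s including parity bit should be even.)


Number of 1s in data: 2
Parity bit: 0

0


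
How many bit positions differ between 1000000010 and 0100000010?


XOR: 1100000000
Count of 1s: 2

2


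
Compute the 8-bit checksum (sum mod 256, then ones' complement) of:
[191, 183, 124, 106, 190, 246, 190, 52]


Sum = 1282 mod 256 = 2
Complement = 253

253


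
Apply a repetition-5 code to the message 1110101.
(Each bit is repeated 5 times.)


Each bit -> 5 copies

11111111111111100000111110000011111


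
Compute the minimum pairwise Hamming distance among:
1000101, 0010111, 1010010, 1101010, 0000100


Comparing all pairs, minimum distance: 2
Can detect 1 errors, correct 0 errors

2


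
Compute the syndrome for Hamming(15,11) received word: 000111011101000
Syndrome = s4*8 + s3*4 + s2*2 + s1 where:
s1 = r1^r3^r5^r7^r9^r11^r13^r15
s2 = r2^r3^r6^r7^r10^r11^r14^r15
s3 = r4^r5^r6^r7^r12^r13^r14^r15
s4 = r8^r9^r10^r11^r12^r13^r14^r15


s1=0, s2=0, s3=0, s4=0

Syndrome = 0 (no error)


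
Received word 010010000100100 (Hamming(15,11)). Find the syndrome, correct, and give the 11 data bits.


Syndrome = 0: no error detected

Data: 01000100100 (no errors)


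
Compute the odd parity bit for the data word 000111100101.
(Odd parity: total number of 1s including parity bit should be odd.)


Number of 1s in data: 6
Parity bit: 1

1


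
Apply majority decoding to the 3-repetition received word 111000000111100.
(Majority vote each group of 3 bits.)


Groups: 111, 000, 000, 111, 100
Majority votes: 10010

10010


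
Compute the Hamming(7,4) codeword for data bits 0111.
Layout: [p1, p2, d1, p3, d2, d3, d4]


Parity bits: p1=0, p2=0, p3=1

0001111


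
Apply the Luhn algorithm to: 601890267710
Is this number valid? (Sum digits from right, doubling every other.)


Luhn sum = 46
46 mod 10 = 6

Invalid (Luhn sum mod 10 = 6)


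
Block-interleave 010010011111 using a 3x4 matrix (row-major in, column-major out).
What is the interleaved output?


Matrix:
  0100
  1001
  1111
Read columns: 011101001011

011101001011


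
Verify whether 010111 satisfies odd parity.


Number of 1s: 4

No, parity error (4 ones)


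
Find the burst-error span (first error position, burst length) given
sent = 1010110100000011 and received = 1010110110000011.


XOR: 0000000010000000

Burst at position 8, length 1


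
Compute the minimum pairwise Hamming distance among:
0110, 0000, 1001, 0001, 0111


Comparing all pairs, minimum distance: 1
Can detect 0 errors, correct 0 errors

1


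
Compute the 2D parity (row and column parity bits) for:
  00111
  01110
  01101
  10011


Row parities: 1111
Column parities: 10111

Row P: 1111, Col P: 10111, Corner: 0


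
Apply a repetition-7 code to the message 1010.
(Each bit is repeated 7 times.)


Each bit -> 7 copies

1111111000000011111110000000


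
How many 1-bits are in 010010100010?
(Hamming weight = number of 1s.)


Counting 1s in 010010100010

4


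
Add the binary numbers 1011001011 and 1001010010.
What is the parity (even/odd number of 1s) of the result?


1011001011 = 715
1001010010 = 594
Sum = 1309 = 10100011101
1s count = 6

even parity (6 ones in 10100011101)


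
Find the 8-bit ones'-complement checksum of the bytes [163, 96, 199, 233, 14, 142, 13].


Sum = 860 mod 256 = 92
Complement = 163

163


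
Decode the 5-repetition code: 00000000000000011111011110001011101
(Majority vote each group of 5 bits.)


Groups: 00000, 00000, 00000, 11111, 01111, 00010, 11101
Majority votes: 0001101

0001101


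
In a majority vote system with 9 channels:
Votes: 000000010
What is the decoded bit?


Ones: 1 out of 9
Threshold: 5

0 (1/9 voted 1)


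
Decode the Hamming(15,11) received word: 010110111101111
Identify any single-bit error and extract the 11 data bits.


Syndrome = 15: error at position 15

Data: 01011101110 (corrected bit 15)


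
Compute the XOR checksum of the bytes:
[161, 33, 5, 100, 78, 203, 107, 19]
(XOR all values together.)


XOR chain: 161 ^ 33 ^ 5 ^ 100 ^ 78 ^ 203 ^ 107 ^ 19 = 28

28


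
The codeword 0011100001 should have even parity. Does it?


Number of 1s: 4

Yes, parity is correct (4 ones)


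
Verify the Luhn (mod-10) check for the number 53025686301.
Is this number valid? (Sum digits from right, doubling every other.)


Luhn sum = 38
38 mod 10 = 8

Invalid (Luhn sum mod 10 = 8)


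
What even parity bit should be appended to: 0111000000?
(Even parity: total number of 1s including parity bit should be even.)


Number of 1s in data: 3
Parity bit: 1

1


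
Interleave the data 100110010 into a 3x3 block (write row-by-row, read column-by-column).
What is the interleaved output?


Matrix:
  100
  110
  010
Read columns: 110011000

110011000


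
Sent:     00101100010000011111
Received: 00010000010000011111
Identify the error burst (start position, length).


XOR: 00111100000000000000

Burst at position 2, length 4


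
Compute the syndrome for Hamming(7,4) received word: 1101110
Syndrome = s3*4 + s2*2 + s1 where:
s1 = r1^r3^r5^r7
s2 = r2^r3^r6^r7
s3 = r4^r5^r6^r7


s1=0, s2=0, s3=1

Syndrome = 4 (error at position 4)


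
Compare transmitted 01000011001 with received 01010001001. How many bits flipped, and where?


XOR: 00010010000

2 error(s) at position(s): 3, 6


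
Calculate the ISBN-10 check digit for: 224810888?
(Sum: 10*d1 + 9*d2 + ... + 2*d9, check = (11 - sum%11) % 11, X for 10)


Weighted sum: 204
204 mod 11 = 6

Check digit: 5


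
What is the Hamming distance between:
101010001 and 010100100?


XOR: 111110101
Count of 1s: 7

7


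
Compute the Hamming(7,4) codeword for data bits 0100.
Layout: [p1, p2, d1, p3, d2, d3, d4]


Parity bits: p1=1, p2=0, p3=1

1001100


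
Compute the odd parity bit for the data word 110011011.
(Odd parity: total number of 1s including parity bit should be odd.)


Number of 1s in data: 6
Parity bit: 1

1


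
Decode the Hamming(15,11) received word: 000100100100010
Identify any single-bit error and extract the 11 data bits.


Syndrome = 7: error at position 7

Data: 00000100010 (corrected bit 7)


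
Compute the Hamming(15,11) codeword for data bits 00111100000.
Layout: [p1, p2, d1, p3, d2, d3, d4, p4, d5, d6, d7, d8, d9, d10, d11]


Parity bits: p1=0, p2=1, p3=0, p4=0

010001101100000


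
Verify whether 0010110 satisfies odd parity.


Number of 1s: 3

Yes, parity is correct (3 ones)


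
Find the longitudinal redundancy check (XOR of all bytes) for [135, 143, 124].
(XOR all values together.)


XOR chain: 135 ^ 143 ^ 124 = 116

116


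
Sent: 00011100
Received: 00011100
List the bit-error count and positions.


XOR: 00000000

0 errors (received matches sent)


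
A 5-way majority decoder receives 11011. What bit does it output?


Ones: 4 out of 5
Threshold: 3

1 (4/5 voted 1)


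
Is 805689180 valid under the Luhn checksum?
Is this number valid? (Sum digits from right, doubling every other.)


Luhn sum = 41
41 mod 10 = 1

Invalid (Luhn sum mod 10 = 1)


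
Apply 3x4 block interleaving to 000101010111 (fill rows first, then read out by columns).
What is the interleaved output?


Matrix:
  0001
  0101
  0111
Read columns: 000011001111

000011001111


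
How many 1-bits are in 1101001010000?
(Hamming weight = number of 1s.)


Counting 1s in 1101001010000

5


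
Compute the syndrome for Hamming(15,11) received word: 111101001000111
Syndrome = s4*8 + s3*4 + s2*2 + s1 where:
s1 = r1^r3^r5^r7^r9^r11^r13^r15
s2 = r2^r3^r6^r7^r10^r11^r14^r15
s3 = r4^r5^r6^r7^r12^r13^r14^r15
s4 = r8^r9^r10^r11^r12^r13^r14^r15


s1=1, s2=1, s3=1, s4=0

Syndrome = 7 (error at position 7)


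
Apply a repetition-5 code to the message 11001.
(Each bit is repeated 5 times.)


Each bit -> 5 copies

1111111111000000000011111


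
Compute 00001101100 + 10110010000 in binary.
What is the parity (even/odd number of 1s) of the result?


00001101100 = 108
10110010000 = 1424
Sum = 1532 = 10111111100
1s count = 8

even parity (8 ones in 10111111100)


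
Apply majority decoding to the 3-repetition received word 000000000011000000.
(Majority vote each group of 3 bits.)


Groups: 000, 000, 000, 011, 000, 000
Majority votes: 000100

000100


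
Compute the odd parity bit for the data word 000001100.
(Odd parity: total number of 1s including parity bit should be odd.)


Number of 1s in data: 2
Parity bit: 1

1


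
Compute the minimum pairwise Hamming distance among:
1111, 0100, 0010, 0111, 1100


Comparing all pairs, minimum distance: 1
Can detect 0 errors, correct 0 errors

1


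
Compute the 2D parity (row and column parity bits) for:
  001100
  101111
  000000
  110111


Row parities: 0101
Column parities: 010100

Row P: 0101, Col P: 010100, Corner: 0


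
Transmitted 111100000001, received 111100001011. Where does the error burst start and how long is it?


XOR: 000000001010

Burst at position 8, length 3


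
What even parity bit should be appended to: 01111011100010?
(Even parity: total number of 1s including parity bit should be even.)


Number of 1s in data: 8
Parity bit: 0

0


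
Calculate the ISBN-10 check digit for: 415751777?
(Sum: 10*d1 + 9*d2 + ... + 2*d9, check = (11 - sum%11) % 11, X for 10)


Weighted sum: 236
236 mod 11 = 5

Check digit: 6


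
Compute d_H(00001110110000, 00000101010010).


XOR: 00001011100010
Count of 1s: 5

5


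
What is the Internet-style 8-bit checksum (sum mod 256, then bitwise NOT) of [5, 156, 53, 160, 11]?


Sum = 385 mod 256 = 129
Complement = 126

126


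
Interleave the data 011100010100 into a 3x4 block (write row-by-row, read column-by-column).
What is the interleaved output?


Matrix:
  0111
  0001
  0100
Read columns: 000101100110

000101100110


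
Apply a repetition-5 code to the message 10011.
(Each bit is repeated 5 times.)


Each bit -> 5 copies

1111100000000001111111111


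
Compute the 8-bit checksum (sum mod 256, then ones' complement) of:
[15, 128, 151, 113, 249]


Sum = 656 mod 256 = 144
Complement = 111

111


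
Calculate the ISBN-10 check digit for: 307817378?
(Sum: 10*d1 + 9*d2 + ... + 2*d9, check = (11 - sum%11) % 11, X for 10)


Weighted sum: 232
232 mod 11 = 1

Check digit: X


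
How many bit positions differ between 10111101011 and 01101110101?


XOR: 11010011110
Count of 1s: 7

7


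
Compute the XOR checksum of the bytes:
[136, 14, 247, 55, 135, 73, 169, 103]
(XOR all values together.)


XOR chain: 136 ^ 14 ^ 247 ^ 55 ^ 135 ^ 73 ^ 169 ^ 103 = 70

70


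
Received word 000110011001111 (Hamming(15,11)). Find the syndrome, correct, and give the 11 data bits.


Syndrome = 0: no error detected

Data: 01001001111 (no errors)


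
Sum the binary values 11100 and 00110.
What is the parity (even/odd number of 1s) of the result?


11100 = 28
00110 = 6
Sum = 34 = 100010
1s count = 2

even parity (2 ones in 100010)


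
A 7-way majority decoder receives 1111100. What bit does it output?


Ones: 5 out of 7
Threshold: 4

1 (5/7 voted 1)


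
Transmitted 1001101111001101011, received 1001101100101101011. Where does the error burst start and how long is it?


XOR: 0000000011100000000

Burst at position 8, length 3


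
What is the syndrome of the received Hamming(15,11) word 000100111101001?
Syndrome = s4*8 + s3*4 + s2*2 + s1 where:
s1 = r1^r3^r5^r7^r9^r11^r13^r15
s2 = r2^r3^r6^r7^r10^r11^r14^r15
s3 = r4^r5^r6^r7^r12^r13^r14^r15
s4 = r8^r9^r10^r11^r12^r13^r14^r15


s1=1, s2=1, s3=0, s4=1

Syndrome = 11 (error at position 11)


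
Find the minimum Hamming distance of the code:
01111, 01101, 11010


Comparing all pairs, minimum distance: 1
Can detect 0 errors, correct 0 errors

1


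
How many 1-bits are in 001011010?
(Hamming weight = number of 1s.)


Counting 1s in 001011010

4


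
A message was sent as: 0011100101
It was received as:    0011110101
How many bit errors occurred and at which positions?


XOR: 0000010000

1 error(s) at position(s): 5


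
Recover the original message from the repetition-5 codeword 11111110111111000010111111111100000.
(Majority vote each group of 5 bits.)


Groups: 11111, 11011, 11110, 00010, 11111, 11111, 00000
Majority votes: 1110110

1110110


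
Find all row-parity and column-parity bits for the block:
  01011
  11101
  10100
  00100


Row parities: 1001
Column parities: 00110

Row P: 1001, Col P: 00110, Corner: 0


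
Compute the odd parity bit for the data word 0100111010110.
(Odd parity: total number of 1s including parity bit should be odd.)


Number of 1s in data: 7
Parity bit: 0

0


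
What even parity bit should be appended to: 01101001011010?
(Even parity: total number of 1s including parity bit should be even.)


Number of 1s in data: 7
Parity bit: 1

1


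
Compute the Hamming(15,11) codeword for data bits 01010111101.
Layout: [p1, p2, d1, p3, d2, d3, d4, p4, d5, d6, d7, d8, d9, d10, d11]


Parity bits: p1=1, p2=0, p3=1, p4=1

100110110111101


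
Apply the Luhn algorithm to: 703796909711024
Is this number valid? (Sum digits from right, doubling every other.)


Luhn sum = 61
61 mod 10 = 1

Invalid (Luhn sum mod 10 = 1)


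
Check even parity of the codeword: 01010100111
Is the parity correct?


Number of 1s: 6

Yes, parity is correct (6 ones)


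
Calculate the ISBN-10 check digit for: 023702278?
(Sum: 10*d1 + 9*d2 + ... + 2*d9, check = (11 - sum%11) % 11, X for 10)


Weighted sum: 146
146 mod 11 = 3

Check digit: 8


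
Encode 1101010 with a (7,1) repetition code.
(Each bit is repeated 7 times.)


Each bit -> 7 copies

1111111111111100000001111111000000011111110000000


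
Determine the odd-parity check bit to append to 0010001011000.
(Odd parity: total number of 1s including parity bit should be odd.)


Number of 1s in data: 4
Parity bit: 1

1


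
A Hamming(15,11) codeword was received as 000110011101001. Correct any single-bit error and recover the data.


Syndrome = 9: error at position 9

Data: 01000101001 (corrected bit 9)


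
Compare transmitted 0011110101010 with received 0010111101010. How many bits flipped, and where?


XOR: 0001001000000

2 error(s) at position(s): 3, 6


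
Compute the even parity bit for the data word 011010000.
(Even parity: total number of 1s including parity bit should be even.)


Number of 1s in data: 3
Parity bit: 1

1


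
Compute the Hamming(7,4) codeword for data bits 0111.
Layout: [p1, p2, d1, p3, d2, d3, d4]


Parity bits: p1=0, p2=0, p3=1

0001111


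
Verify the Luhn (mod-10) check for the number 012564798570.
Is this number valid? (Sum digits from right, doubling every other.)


Luhn sum = 48
48 mod 10 = 8

Invalid (Luhn sum mod 10 = 8)


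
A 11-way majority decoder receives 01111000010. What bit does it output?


Ones: 5 out of 11
Threshold: 6

0 (5/11 voted 1)


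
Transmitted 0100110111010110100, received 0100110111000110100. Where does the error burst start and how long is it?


XOR: 0000000000010000000

Burst at position 11, length 1


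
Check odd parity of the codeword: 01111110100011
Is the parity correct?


Number of 1s: 9

Yes, parity is correct (9 ones)


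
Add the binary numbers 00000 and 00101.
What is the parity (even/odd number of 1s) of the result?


00000 = 0
00101 = 5
Sum = 5 = 101
1s count = 2

even parity (2 ones in 101)


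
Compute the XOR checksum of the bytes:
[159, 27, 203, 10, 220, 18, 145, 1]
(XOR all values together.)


XOR chain: 159 ^ 27 ^ 203 ^ 10 ^ 220 ^ 18 ^ 145 ^ 1 = 27

27


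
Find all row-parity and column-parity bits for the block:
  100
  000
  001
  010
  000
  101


Row parities: 101100
Column parities: 010

Row P: 101100, Col P: 010, Corner: 1


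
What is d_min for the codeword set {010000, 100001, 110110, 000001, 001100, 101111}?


Comparing all pairs, minimum distance: 1
Can detect 0 errors, correct 0 errors

1


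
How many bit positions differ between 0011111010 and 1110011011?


XOR: 1101100001
Count of 1s: 5

5


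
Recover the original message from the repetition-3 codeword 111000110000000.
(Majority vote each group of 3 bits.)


Groups: 111, 000, 110, 000, 000
Majority votes: 10100

10100


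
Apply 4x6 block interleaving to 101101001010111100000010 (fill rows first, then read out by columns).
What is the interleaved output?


Matrix:
  101101
  001010
  111100
  000010
Read columns: 101000101110101001011000

101000101110101001011000


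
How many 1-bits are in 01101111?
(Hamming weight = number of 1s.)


Counting 1s in 01101111

6


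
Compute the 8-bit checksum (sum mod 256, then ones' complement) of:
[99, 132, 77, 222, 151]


Sum = 681 mod 256 = 169
Complement = 86

86


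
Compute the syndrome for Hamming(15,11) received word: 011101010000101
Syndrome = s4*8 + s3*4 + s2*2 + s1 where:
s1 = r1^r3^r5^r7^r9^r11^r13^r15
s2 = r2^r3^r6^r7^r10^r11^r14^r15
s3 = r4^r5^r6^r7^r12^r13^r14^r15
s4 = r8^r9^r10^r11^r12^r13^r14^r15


s1=1, s2=0, s3=0, s4=1

Syndrome = 9 (error at position 9)


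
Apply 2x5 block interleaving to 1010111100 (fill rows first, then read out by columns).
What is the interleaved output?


Matrix:
  10101
  11100
Read columns: 1101110010

1101110010


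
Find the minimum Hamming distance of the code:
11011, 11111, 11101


Comparing all pairs, minimum distance: 1
Can detect 0 errors, correct 0 errors

1


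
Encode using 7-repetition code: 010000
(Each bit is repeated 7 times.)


Each bit -> 7 copies

000000011111110000000000000000000000000000


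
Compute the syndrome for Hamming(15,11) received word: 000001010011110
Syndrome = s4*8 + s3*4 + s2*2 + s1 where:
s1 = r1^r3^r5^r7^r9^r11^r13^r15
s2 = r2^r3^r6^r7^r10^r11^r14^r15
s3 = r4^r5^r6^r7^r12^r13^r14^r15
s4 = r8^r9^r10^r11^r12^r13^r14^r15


s1=0, s2=1, s3=0, s4=1

Syndrome = 10 (error at position 10)


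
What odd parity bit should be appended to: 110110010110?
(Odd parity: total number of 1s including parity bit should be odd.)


Number of 1s in data: 7
Parity bit: 0

0


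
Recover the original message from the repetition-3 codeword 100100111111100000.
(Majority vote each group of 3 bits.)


Groups: 100, 100, 111, 111, 100, 000
Majority votes: 001100

001100


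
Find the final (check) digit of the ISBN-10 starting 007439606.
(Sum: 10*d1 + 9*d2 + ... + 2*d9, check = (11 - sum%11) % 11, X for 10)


Weighted sum: 183
183 mod 11 = 7

Check digit: 4


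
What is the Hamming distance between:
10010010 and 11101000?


XOR: 01111010
Count of 1s: 5

5


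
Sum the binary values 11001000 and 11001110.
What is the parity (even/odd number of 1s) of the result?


11001000 = 200
11001110 = 206
Sum = 406 = 110010110
1s count = 5

odd parity (5 ones in 110010110)


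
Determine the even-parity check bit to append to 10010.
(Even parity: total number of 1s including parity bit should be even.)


Number of 1s in data: 2
Parity bit: 0

0


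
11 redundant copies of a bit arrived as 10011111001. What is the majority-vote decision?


Ones: 7 out of 11
Threshold: 6

1 (7/11 voted 1)


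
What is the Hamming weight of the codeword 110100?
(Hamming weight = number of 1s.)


Counting 1s in 110100

3


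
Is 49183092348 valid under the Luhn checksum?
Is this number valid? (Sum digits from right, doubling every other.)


Luhn sum = 56
56 mod 10 = 6

Invalid (Luhn sum mod 10 = 6)


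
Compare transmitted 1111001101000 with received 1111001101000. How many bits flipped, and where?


XOR: 0000000000000

0 errors (received matches sent)


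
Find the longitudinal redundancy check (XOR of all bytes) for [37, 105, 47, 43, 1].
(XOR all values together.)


XOR chain: 37 ^ 105 ^ 47 ^ 43 ^ 1 = 73

73


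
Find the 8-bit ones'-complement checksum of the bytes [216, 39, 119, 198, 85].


Sum = 657 mod 256 = 145
Complement = 110

110


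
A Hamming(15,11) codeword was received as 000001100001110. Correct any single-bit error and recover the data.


Syndrome = 14: error at position 14

Data: 00110001100 (corrected bit 14)


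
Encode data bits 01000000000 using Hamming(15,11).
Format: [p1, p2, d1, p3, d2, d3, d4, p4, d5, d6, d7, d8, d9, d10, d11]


Parity bits: p1=1, p2=0, p3=1, p4=0

100110000000000


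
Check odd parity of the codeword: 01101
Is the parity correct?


Number of 1s: 3

Yes, parity is correct (3 ones)


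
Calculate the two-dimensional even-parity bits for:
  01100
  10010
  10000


Row parities: 001
Column parities: 01110

Row P: 001, Col P: 01110, Corner: 1


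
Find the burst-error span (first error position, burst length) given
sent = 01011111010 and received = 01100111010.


XOR: 00111000000

Burst at position 2, length 3


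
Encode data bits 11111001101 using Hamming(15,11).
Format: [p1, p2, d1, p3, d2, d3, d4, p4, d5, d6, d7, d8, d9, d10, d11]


Parity bits: p1=0, p2=0, p3=0, p4=0

001011101001101


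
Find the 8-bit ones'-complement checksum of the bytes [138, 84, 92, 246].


Sum = 560 mod 256 = 48
Complement = 207

207


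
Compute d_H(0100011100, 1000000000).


XOR: 1100011100
Count of 1s: 5

5


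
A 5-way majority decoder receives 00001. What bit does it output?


Ones: 1 out of 5
Threshold: 3

0 (1/5 voted 1)


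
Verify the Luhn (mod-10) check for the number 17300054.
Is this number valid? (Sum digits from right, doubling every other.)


Luhn sum = 20
20 mod 10 = 0

Valid (Luhn sum mod 10 = 0)


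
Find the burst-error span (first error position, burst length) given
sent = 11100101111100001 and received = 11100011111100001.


XOR: 00000110000000000

Burst at position 5, length 2


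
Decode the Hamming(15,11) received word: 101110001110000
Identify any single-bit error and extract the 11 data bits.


Syndrome = 11: error at position 11

Data: 11001100000 (corrected bit 11)


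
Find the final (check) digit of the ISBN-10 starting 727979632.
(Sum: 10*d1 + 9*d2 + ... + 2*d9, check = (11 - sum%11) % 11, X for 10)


Weighted sum: 331
331 mod 11 = 1

Check digit: X


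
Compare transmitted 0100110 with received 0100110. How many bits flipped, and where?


XOR: 0000000

0 errors (received matches sent)


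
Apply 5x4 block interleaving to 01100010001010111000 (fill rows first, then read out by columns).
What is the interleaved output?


Matrix:
  0110
  0010
  0010
  1011
  1000
Read columns: 00011100001111000010

00011100001111000010


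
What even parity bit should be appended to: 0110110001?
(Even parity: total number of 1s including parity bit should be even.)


Number of 1s in data: 5
Parity bit: 1

1


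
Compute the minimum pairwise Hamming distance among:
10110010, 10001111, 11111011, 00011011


Comparing all pairs, minimum distance: 3
Can detect 2 errors, correct 1 errors

3


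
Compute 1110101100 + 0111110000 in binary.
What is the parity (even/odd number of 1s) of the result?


1110101100 = 940
0111110000 = 496
Sum = 1436 = 10110011100
1s count = 6

even parity (6 ones in 10110011100)


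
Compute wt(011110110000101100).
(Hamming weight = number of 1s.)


Counting 1s in 011110110000101100

9


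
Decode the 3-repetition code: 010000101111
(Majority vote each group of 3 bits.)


Groups: 010, 000, 101, 111
Majority votes: 0011

0011


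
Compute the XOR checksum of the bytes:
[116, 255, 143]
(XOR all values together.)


XOR chain: 116 ^ 255 ^ 143 = 4

4


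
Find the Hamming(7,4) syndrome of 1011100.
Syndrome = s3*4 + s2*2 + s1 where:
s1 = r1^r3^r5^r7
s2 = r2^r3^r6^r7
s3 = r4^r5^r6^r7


s1=1, s2=1, s3=0

Syndrome = 3 (error at position 3)


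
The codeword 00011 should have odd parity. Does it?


Number of 1s: 2

No, parity error (2 ones)


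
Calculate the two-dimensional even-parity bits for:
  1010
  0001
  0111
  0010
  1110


Row parities: 01111
Column parities: 0000

Row P: 01111, Col P: 0000, Corner: 0


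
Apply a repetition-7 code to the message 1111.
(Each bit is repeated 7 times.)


Each bit -> 7 copies

1111111111111111111111111111


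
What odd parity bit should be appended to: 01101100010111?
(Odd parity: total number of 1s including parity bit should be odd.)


Number of 1s in data: 8
Parity bit: 1

1


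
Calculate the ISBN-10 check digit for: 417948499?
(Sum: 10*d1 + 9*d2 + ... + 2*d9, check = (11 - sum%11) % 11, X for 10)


Weighted sum: 293
293 mod 11 = 7

Check digit: 4


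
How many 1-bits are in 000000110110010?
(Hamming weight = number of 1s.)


Counting 1s in 000000110110010

5


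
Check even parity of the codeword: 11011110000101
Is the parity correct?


Number of 1s: 8

Yes, parity is correct (8 ones)


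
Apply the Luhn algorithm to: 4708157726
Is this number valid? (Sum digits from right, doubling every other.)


Luhn sum = 52
52 mod 10 = 2

Invalid (Luhn sum mod 10 = 2)


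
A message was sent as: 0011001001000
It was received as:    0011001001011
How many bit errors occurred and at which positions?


XOR: 0000000000011

2 error(s) at position(s): 11, 12


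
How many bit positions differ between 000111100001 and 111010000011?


XOR: 111101100010
Count of 1s: 7

7


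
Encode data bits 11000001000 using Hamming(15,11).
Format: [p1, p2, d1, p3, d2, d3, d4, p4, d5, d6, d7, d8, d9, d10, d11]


Parity bits: p1=0, p2=1, p3=0, p4=1

011010010001000


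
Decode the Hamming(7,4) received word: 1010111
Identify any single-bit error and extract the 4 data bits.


Syndrome = 6: error at position 6

Data: 1101 (corrected bit 6)


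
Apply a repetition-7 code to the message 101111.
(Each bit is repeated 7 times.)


Each bit -> 7 copies

111111100000001111111111111111111111111111


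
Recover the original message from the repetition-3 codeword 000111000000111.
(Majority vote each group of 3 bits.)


Groups: 000, 111, 000, 000, 111
Majority votes: 01001

01001


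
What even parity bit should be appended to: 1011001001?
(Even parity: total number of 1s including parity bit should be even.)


Number of 1s in data: 5
Parity bit: 1

1


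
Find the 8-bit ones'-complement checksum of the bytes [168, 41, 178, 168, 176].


Sum = 731 mod 256 = 219
Complement = 36

36


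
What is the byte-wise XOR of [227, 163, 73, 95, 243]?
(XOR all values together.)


XOR chain: 227 ^ 163 ^ 73 ^ 95 ^ 243 = 165

165


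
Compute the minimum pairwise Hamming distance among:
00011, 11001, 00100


Comparing all pairs, minimum distance: 3
Can detect 2 errors, correct 1 errors

3


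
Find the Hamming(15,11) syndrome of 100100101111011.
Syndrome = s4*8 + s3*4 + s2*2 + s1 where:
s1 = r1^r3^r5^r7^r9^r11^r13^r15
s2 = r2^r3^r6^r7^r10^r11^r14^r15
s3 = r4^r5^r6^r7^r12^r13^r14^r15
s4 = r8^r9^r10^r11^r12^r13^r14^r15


s1=1, s2=1, s3=1, s4=0

Syndrome = 7 (error at position 7)


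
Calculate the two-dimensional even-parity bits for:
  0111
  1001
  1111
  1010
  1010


Row parities: 10000
Column parities: 0001

Row P: 10000, Col P: 0001, Corner: 1


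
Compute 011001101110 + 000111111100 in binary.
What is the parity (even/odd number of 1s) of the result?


011001101110 = 1646
000111111100 = 508
Sum = 2154 = 100001101010
1s count = 5

odd parity (5 ones in 100001101010)


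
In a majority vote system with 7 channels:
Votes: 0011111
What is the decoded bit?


Ones: 5 out of 7
Threshold: 4

1 (5/7 voted 1)


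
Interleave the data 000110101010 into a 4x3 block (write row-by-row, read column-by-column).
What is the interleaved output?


Matrix:
  000
  110
  101
  010
Read columns: 011001010010

011001010010


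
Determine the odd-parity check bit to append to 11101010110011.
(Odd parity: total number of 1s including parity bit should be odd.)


Number of 1s in data: 9
Parity bit: 0

0


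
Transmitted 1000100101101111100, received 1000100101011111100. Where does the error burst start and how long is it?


XOR: 0000000000110000000

Burst at position 10, length 2


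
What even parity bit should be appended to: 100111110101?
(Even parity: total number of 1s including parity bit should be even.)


Number of 1s in data: 8
Parity bit: 0

0


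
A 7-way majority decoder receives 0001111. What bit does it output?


Ones: 4 out of 7
Threshold: 4

1 (4/7 voted 1)


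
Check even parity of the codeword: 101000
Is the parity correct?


Number of 1s: 2

Yes, parity is correct (2 ones)


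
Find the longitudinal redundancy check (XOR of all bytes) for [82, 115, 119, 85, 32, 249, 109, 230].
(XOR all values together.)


XOR chain: 82 ^ 115 ^ 119 ^ 85 ^ 32 ^ 249 ^ 109 ^ 230 = 81

81


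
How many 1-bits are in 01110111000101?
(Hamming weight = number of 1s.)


Counting 1s in 01110111000101

8


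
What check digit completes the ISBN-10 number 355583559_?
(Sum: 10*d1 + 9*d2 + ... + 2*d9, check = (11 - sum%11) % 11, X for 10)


Weighted sum: 266
266 mod 11 = 2

Check digit: 9


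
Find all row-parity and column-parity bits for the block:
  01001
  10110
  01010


Row parities: 010
Column parities: 10101

Row P: 010, Col P: 10101, Corner: 1


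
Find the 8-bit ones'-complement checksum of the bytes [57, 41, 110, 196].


Sum = 404 mod 256 = 148
Complement = 107

107


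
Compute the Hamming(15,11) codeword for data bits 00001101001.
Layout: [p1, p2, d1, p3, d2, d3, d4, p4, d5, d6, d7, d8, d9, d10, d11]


Parity bits: p1=0, p2=0, p3=0, p4=0

000000001101001


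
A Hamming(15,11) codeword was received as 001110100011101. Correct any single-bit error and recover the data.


Syndrome = 0: no error detected

Data: 11010011101 (no errors)


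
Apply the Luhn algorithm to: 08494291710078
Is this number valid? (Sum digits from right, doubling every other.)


Luhn sum = 64
64 mod 10 = 4

Invalid (Luhn sum mod 10 = 4)


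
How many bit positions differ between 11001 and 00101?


XOR: 11100
Count of 1s: 3

3


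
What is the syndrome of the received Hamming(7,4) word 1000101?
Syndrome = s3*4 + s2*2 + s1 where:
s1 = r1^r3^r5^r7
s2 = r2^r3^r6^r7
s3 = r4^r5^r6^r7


s1=1, s2=1, s3=0

Syndrome = 3 (error at position 3)


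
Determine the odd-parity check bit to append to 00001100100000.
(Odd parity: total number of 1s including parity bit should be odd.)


Number of 1s in data: 3
Parity bit: 0

0


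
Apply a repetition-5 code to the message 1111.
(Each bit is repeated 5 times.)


Each bit -> 5 copies

11111111111111111111


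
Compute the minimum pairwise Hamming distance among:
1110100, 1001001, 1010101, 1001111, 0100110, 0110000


Comparing all pairs, minimum distance: 2
Can detect 1 errors, correct 0 errors

2
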